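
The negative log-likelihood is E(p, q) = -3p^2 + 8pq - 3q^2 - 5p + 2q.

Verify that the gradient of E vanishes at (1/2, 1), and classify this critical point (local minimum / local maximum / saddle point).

∇E = (-6p + 8q - 5, 8p - 6q + 2); substituting (1/2, 1) gives ∇E = (0, 0), so (1/2, 1) is indeed a critical point.
The Hessian of E is constant: H = [[-6, 8], [8, -6]].
det(H) = (-6)·(-6) − 8² = -28.
Since det(H) < 0, H is indefinite and the critical point is a saddle point.

saddle point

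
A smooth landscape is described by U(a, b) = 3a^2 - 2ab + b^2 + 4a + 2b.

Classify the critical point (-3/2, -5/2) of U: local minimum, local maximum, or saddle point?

local minimum

The Hessian of U is constant: H = [[6, -2], [-2, 2]].
det(H) = 6·2 − (-2)² = 8.
det(H) > 0 and tr(H) = 8 > 0, so H is positive definite and the point is a local minimum.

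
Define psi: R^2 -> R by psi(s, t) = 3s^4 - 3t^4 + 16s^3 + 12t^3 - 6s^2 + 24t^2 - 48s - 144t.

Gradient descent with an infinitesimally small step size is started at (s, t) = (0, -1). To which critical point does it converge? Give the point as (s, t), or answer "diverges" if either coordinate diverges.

(1, 2)

psi is separable, so gradient descent decouples: s follows -∂psi/∂s, t follows -∂psi/∂t.
∂psi/∂s = 12(s - 1)(s + 1)(s + 4); at s=0 this is -48, so s increases.
∂psi/∂t = -12(t - 3)(t - 2)(t + 2); at t=-1 this is -144, so t increases.
s converges to its nearest critical value 1 (a local min of the s-part); t converges to 2. The iterate converges to (1, 2).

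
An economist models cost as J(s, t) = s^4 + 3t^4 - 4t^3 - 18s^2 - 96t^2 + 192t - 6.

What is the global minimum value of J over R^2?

-1367

J(s,t) separates as P(s) + Q(t) − 6, so its minimum is min P + min Q − 6.
P'(s) = 4s(s - 3)(s + 3) vanishes at s ∈ {-3, 0, 3}; Q'(t) = 12(t - 4)(t - 1)(t + 4) vanishes at t ∈ {-4, 1, 4}.
Local minima of P (where P''>0): P(-3)=-81, P(3)=-81. Local minima of Q: Q(-4)=-1280, Q(4)=-256.
So the global minimum of J is P(-3) + Q(-4) − 6 = -81 − 1280 − 6 = -1367, attained at (-3, -4).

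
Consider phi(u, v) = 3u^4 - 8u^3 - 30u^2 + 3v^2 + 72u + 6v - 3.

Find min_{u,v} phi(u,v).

phi(u,v) separates as P(u) + Q(v) − 3, so its minimum is min P + min Q − 3.
P'(u) = 12(u - 3)(u - 1)(u + 2) vanishes at u ∈ {-2, 1, 3}; Q'(v) = 6v + 6 vanishes at v ∈ {-1}.
Local minima of P (where P''>0): P(-2)=-152, P(3)=-27. Local minima of Q: Q(-1)=-3.
So the global minimum of phi is P(-2) + Q(-1) − 3 = -152 − 3 − 3 = -158, attained at (-2, -1).

-158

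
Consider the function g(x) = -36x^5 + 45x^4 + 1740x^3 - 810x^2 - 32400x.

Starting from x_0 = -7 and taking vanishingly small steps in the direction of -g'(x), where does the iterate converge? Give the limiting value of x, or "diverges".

-4

g'(x) = -180(x - 5)(x - 3)(x + 3)(x + 4), so g'(-7) = -259200.
Gradient descent moves in the -g' direction, i.e. x is increasing.
The nearest critical point in that direction is x = -4, where g'' = 11340 > 0 (a local minimum). The iterate converges there.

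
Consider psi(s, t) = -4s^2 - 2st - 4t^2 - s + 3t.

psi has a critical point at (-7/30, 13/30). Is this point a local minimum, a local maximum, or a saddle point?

The Hessian of psi is constant: H = [[-8, -2], [-2, -8]].
det(H) = (-8)·(-8) − (-2)² = 60.
det(H) > 0 and tr(H) = -16 < 0, so H is negative definite and the point is a local maximum.

local maximum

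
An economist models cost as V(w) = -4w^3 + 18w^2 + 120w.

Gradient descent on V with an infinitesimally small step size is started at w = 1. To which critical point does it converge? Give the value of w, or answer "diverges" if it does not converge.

-2

V'(w) = -12(w - 5)(w + 2), so V'(1) = 144.
Gradient descent moves in the -V' direction, i.e. w is decreasing.
The nearest critical point in that direction is w = -2, where V'' = 84 > 0 (a local minimum). The iterate converges there.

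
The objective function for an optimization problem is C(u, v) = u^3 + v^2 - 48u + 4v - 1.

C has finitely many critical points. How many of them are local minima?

1

C separates as a function of u plus a function of v, so ∇C=0 decouples.
∂C/∂u = 3(u - 4)(u + 4) = 0 at u ∈ {-4, 4}; ∂C/∂v = 2(v + 2) = 0 at v ∈ {-2}.
The Hessian is diagonal: diag(C_uu, C_vv). Second derivatives: C_uu(-4)=-24, C_uu(4)=24; C_vv(-2)=2.
Local minima occur where both diagonal entries positive: (4, -2). Count: 1.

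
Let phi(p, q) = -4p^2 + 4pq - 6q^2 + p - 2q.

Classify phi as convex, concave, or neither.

concave

phi is quadratic, so its Hessian is the constant matrix H = [[-8, 4], [4, -12]].
det(H) = 80, tr(H) = -20.
det(H) > 0 and tr(H) < 0, so H is negative definite everywhere: concave.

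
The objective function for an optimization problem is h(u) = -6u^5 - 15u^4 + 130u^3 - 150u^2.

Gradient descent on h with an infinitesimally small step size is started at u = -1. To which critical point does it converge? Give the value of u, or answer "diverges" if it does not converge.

-5

h'(u) = -30u(u - 2)(u - 1)(u + 5), so h'(-1) = 720.
Gradient descent moves in the -h' direction, i.e. u is decreasing.
The nearest critical point in that direction is u = -5, where h'' = 6300 > 0 (a local minimum). The iterate converges there.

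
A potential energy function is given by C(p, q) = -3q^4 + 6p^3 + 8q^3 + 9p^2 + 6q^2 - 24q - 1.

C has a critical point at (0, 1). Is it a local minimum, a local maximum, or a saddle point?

The mixed partial ∂²C/∂p∂q is 0, so the Hessian at any point is diag(C_pp, C_qq) = diag(18(2p + 1), 12(-3q^2 + 4q + 1)).
At (0, 1): H = diag(18, 24).
Both eigenvalues are positive, so H is positive definite: a local minimum.

local minimum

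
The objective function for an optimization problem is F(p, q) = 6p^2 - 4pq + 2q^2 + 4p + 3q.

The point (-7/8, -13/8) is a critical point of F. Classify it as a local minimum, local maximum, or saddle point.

local minimum

The Hessian of F is constant: H = [[12, -4], [-4, 4]].
det(H) = 12·4 − (-4)² = 32.
det(H) > 0 and tr(H) = 16 > 0, so H is positive definite and the point is a local minimum.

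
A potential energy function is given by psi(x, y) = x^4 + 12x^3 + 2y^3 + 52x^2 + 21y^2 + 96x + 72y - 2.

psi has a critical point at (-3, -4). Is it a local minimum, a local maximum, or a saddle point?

local maximum

The mixed partial ∂²psi/∂x∂y is 0, so the Hessian at any point is diag(psi_xx, psi_yy) = diag(4(3x^2 + 18x + 26), 6(2y + 7)).
At (-3, -4): H = diag(-4, -6).
Both eigenvalues are negative, so H is negative definite: a local maximum.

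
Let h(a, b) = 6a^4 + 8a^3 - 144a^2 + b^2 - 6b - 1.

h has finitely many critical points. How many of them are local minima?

h separates as a function of a plus a function of b, so ∇h=0 decouples.
∂h/∂a = 24a(a - 3)(a + 4) = 0 at a ∈ {-4, 0, 3}; ∂h/∂b = 2(b - 3) = 0 at b ∈ {3}.
The Hessian is diagonal: diag(h_aa, h_bb). Second derivatives: h_aa(-4)=672, h_aa(0)=-288, h_aa(3)=504; h_bb(3)=2.
Local minima occur where both diagonal entries positive: (-4, 3), (3, 3). Count: 2.

2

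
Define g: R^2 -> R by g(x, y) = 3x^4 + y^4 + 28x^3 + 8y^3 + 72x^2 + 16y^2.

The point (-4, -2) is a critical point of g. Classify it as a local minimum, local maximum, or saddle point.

The mixed partial ∂²g/∂x∂y is 0, so the Hessian at any point is diag(g_xx, g_yy) = diag(12(3x^2 + 14x + 12), 4(3y^2 + 12y + 8)).
At (-4, -2): H = diag(48, -16).
The eigenvalues have opposite signs, so H is indefinite: a saddle point.

saddle point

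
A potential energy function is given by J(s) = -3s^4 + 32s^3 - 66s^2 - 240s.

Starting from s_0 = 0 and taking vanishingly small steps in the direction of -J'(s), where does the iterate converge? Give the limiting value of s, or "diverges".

J'(s) = -12(s - 5)(s - 4)(s + 1), so J'(0) = -240.
Gradient descent moves in the -J' direction, i.e. s is increasing.
The nearest critical point in that direction is s = 4, where J'' = 60 > 0 (a local minimum). The iterate converges there.

4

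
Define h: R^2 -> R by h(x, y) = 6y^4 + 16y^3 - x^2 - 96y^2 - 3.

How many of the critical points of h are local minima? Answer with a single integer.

0

h separates as a function of x plus a function of y, so ∇h=0 decouples.
∂h/∂x = -2x = 0 at x ∈ {0}; ∂h/∂y = 24y(y - 2)(y + 4) = 0 at y ∈ {-4, 0, 2}.
The Hessian is diagonal: diag(h_xx, h_yy). Second derivatives: h_xx(0)=-2; h_yy(-4)=576, h_yy(0)=-192, h_yy(2)=288.
Local minima occur where both diagonal entries positive: none. Count: 0.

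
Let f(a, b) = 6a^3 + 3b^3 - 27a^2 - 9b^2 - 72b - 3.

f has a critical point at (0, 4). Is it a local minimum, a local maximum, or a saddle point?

The mixed partial ∂²f/∂a∂b is 0, so the Hessian at any point is diag(f_aa, f_bb) = diag(18(2a - 3), 18(b - 1)).
At (0, 4): H = diag(-54, 54).
The eigenvalues have opposite signs, so H is indefinite: a saddle point.

saddle point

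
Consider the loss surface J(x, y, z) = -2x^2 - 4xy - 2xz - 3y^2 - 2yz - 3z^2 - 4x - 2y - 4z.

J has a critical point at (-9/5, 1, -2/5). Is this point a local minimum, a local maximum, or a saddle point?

local maximum

The Hessian is constant: H = [[-4, -4, -2], [-4, -6, -2], [-2, -2, -6]].
Leading principal minors: Δ₁ = -4, Δ₂ = 8, Δ₃ = -40.
The minors alternate sign starting negative (−, +, −), so H is negative definite: a local maximum.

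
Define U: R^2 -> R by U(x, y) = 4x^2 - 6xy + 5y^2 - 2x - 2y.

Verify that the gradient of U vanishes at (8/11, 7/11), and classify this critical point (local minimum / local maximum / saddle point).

local minimum

∇U = (8x - 6y - 2, -6x + 10y - 2); substituting (8/11, 7/11) gives ∇U = (0, 0), so (8/11, 7/11) is indeed a critical point.
The Hessian of U is constant: H = [[8, -6], [-6, 10]].
det(H) = 8·10 − (-6)² = 44.
det(H) > 0 and tr(H) = 18 > 0, so H is positive definite and the point is a local minimum.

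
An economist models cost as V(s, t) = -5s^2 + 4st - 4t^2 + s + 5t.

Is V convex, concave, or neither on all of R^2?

concave

V is quadratic, so its Hessian is the constant matrix H = [[-10, 4], [4, -8]].
det(H) = 64, tr(H) = -18.
det(H) > 0 and tr(H) < 0, so H is negative definite everywhere: concave.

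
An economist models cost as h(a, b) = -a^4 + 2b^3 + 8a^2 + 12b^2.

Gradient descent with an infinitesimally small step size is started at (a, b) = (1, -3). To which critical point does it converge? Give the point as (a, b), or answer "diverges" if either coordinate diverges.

(0, 0)

h is separable, so gradient descent decouples: a follows -∂h/∂a, b follows -∂h/∂b.
∂h/∂a = -4a(a - 2)(a + 2); at a=1 this is 12, so a decreases.
∂h/∂b = 6b(b + 4); at b=-3 this is -18, so b increases.
a converges to its nearest critical value 0 (a local min of the a-part); b converges to 0. The iterate converges to (0, 0).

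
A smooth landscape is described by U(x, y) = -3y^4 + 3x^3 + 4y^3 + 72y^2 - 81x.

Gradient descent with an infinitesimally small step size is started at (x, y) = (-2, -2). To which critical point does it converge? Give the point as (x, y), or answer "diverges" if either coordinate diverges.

(3, 0)

U is separable, so gradient descent decouples: x follows -∂U/∂x, y follows -∂U/∂y.
∂U/∂x = 9(x - 3)(x + 3); at x=-2 this is -45, so x increases.
∂U/∂y = -12y(y - 4)(y + 3); at y=-2 this is -144, so y increases.
x converges to its nearest critical value 3 (a local min of the x-part); y converges to 0. The iterate converges to (3, 0).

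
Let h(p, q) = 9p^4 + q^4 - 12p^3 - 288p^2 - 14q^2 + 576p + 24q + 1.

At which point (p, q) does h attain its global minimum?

h(p,q) separates as A(p) + B(q) + 1, so its minimum is min A + min B + 1.
A'(p) = 36(p - 4)(p - 1)(p + 4) vanishes at p ∈ {-4, 1, 4}; B'(q) = 4(q - 2)(q - 1)(q + 3) vanishes at q ∈ {-3, 1, 2}.
Local minima of A (where A''>0): A(-4)=-3840, A(4)=-768. Local minima of B: B(-3)=-117, B(2)=8.
So the global minimum of h is A(-4) + B(-3) + 1 = -3840 − 117 + 1 = -3956, attained at (-4, -3).

(-4, -3)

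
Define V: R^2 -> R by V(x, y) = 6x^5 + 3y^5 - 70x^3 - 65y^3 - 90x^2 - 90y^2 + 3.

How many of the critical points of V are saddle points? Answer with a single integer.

8

V separates as a function of x plus a function of y, so ∇V=0 decouples.
∂V/∂x = 30x(x - 3)(x + 1)(x + 2) = 0 at x ∈ {-2, -1, 0, 3}; ∂V/∂y = 15y(y - 4)(y + 1)(y + 3) = 0 at y ∈ {-3, -1, 0, 4}.
The Hessian is diagonal: diag(V_xx, V_yy). Second derivatives: V_xx(-2)=-300, V_xx(-1)=120, V_xx(0)=-180, V_xx(3)=1800; V_yy(-3)=-630, V_yy(-1)=150, V_yy(0)=-180, V_yy(4)=2100.
Saddle points occur where the two diagonal entries have opposite signs: (-2, -1), (-2, 4), (-1, -3), (-1, 0), (0, -1), (0, 4), (3, -3), (3, 0). Count: 8.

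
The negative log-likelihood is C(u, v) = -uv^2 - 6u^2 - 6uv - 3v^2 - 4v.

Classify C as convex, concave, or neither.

neither

The term -uv^2 is cubic, so the Hessian is not constant.
∂²C/∂v² = -2u - 6, which takes both signs as u varies (negative for sufficiently large u). A diagonal entry of the Hessian changing sign means the Hessian is neither positive- nor negative-semidefinite on all of R^2.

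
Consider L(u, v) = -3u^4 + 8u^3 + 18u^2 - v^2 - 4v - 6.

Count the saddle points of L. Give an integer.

L separates as a function of u plus a function of v, so ∇L=0 decouples.
∂L/∂u = -12u(u - 3)(u + 1) = 0 at u ∈ {-1, 0, 3}; ∂L/∂v = -2(v + 2) = 0 at v ∈ {-2}.
The Hessian is diagonal: diag(L_uu, L_vv). Second derivatives: L_uu(-1)=-48, L_uu(0)=36, L_uu(3)=-144; L_vv(-2)=-2.
Saddle points occur where the two diagonal entries have opposite signs: (0, -2). Count: 1.

1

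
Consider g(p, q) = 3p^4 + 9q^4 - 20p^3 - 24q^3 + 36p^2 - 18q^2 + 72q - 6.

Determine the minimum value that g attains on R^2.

-63

g(p,q) separates as A(p) + B(q) − 6, so its minimum is min A + min B − 6.
A'(p) = 12p(p - 3)(p - 2) vanishes at p ∈ {0, 2, 3}; B'(q) = 36(q - 2)(q - 1)(q + 1) vanishes at q ∈ {-1, 1, 2}.
Local minima of A (where A''>0): A(0)=0, A(3)=27. Local minima of B: B(-1)=-57, B(2)=24.
So the global minimum of g is A(0) + B(-1) − 6 = 0 − 57 − 6 = -63, attained at (0, -1).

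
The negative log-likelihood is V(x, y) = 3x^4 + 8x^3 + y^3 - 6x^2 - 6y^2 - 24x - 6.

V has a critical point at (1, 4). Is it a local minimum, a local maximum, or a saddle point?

The mixed partial ∂²V/∂x∂y is 0, so the Hessian at any point is diag(V_xx, V_yy) = diag(12(3x^2 + 4x - 1), 6(y - 2)).
At (1, 4): H = diag(72, 12).
Both eigenvalues are positive, so H is positive definite: a local minimum.

local minimum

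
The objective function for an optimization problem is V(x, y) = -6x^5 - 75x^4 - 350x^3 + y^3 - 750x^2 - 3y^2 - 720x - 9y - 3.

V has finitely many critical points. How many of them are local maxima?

V separates as a function of x plus a function of y, so ∇V=0 decouples.
∂V/∂x = -30(x + 1)(x + 2)(x + 3)(x + 4) = 0 at x ∈ {-4, -3, -2, -1}; ∂V/∂y = 3(y - 3)(y + 1) = 0 at y ∈ {-1, 3}.
The Hessian is diagonal: diag(V_xx, V_yy). Second derivatives: V_xx(-4)=180, V_xx(-3)=-60, V_xx(-2)=60, V_xx(-1)=-180; V_yy(-1)=-12, V_yy(3)=12.
Local maxima occur where both diagonal entries negative: (-3, -1), (-1, -1). Count: 2.

2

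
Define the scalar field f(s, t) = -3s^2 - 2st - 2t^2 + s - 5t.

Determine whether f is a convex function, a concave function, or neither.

f is quadratic, so its Hessian is the constant matrix H = [[-6, -2], [-2, -4]].
det(H) = 20, tr(H) = -10.
det(H) > 0 and tr(H) < 0, so H is negative definite everywhere: concave.

concave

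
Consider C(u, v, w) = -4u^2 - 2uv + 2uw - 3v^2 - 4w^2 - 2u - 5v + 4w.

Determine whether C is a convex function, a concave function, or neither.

concave

C is quadratic, so its Hessian is the constant matrix H = [[-8, -2, 2], [-2, -6, 0], [2, 0, -8]].
Leading principal minors: -8, 44, -328.
Signs alternate −, +, − ⇒ H ≺ 0 ⇒ concave.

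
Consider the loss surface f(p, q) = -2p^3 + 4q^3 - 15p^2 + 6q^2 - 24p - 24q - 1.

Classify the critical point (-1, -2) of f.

local maximum

The mixed partial ∂²f/∂p∂q is 0, so the Hessian at any point is diag(f_pp, f_qq) = diag(-6(2p + 5), 12(2q + 1)).
At (-1, -2): H = diag(-18, -36).
Both eigenvalues are negative, so H is negative definite: a local maximum.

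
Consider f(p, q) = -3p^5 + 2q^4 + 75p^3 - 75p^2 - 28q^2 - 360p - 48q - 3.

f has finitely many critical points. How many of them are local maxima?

f separates as a function of p plus a function of q, so ∇f=0 decouples.
∂f/∂p = -15(p - 3)(p - 2)(p + 1)(p + 4) = 0 at p ∈ {-4, -1, 2, 3}; ∂f/∂q = 8(q - 3)(q + 1)(q + 2) = 0 at q ∈ {-2, -1, 3}.
The Hessian is diagonal: diag(f_pp, f_qq). Second derivatives: f_pp(-4)=1890, f_pp(-1)=-540, f_pp(2)=270, f_pp(3)=-420; f_qq(-2)=40, f_qq(-1)=-32, f_qq(3)=160.
Local maxima occur where both diagonal entries negative: (-1, -1), (3, -1). Count: 2.

2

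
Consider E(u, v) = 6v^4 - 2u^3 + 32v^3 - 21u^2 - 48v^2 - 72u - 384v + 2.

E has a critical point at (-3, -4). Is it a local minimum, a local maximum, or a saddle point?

The mixed partial ∂²E/∂u∂v is 0, so the Hessian at any point is diag(E_uu, E_vv) = diag(-6(2u + 7), 24(3v^2 + 8v - 4)).
At (-3, -4): H = diag(-6, 288).
The eigenvalues have opposite signs, so H is indefinite: a saddle point.

saddle point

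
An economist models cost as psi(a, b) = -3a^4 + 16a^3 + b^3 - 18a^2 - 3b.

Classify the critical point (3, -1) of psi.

local maximum

The mixed partial ∂²psi/∂a∂b is 0, so the Hessian at any point is diag(psi_aa, psi_bb) = diag(12(-3a^2 + 8a - 3), 6b).
At (3, -1): H = diag(-72, -6).
Both eigenvalues are negative, so H is negative definite: a local maximum.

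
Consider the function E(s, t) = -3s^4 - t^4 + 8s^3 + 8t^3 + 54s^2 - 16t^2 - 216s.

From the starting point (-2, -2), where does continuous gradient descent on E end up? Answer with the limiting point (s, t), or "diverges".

E is separable, so gradient descent decouples: s follows -∂E/∂s, t follows -∂E/∂t.
∂E/∂s = -12(s - 3)(s - 2)(s + 3); at s=-2 this is -240, so s increases.
∂E/∂t = -4t(t - 4)(t - 2); at t=-2 this is 192, so t decreases.
The t-coordinate has no critical point in that direction and runs off to infinity.

diverges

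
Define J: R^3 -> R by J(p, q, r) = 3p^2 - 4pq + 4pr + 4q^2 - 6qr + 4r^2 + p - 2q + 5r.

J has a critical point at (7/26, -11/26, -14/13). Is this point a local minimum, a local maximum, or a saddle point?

local minimum

The Hessian is constant: H = [[6, -4, 4], [-4, 8, -6], [4, -6, 8]].
Leading principal minors: Δ₁ = 6, Δ₂ = 32, Δ₃ = 104.
All leading minors are positive, so H is positive definite: a local minimum.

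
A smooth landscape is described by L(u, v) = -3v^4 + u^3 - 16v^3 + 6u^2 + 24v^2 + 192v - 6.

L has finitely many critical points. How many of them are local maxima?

L separates as a function of u plus a function of v, so ∇L=0 decouples.
∂L/∂u = 3u(u + 4) = 0 at u ∈ {-4, 0}; ∂L/∂v = -12(v - 2)(v + 2)(v + 4) = 0 at v ∈ {-4, -2, 2}.
The Hessian is diagonal: diag(L_uu, L_vv). Second derivatives: L_uu(-4)=-12, L_uu(0)=12; L_vv(-4)=-144, L_vv(-2)=96, L_vv(2)=-288.
Local maxima occur where both diagonal entries negative: (-4, -4), (-4, 2). Count: 2.

2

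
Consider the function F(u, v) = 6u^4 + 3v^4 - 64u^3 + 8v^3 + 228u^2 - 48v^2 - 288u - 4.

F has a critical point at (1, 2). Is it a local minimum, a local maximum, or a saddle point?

The mixed partial ∂²F/∂u∂v is 0, so the Hessian at any point is diag(F_uu, F_vv) = diag(24(3u^2 - 16u + 19), 12(3v^2 + 4v - 8)).
At (1, 2): H = diag(144, 144).
Both eigenvalues are positive, so H is positive definite: a local minimum.

local minimum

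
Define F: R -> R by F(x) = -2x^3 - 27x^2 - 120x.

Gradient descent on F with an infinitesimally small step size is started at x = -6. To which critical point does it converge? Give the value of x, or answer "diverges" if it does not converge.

F'(x) = -6(x + 4)(x + 5), so F'(-6) = -12.
Gradient descent moves in the -F' direction, i.e. x is increasing.
The nearest critical point in that direction is x = -5, where F'' = 6 > 0 (a local minimum). The iterate converges there.

-5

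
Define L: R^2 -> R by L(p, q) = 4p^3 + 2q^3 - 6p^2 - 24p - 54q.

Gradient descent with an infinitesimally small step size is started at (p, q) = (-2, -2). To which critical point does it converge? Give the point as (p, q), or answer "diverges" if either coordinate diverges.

diverges

L is separable, so gradient descent decouples: p follows -∂L/∂p, q follows -∂L/∂q.
∂L/∂p = 12(p - 2)(p + 1); at p=-2 this is 48, so p decreases.
∂L/∂q = 6(q - 3)(q + 3); at q=-2 this is -30, so q increases.
The p-coordinate has no critical point in that direction and runs off to infinity.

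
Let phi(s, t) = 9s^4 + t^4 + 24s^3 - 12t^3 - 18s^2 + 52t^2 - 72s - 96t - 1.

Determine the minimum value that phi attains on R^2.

phi(s,t) separates as P(s) + Q(t) − 1, so its minimum is min P + min Q − 1.
P'(s) = 36(s - 1)(s + 1)(s + 2) vanishes at s ∈ {-2, -1, 1}; Q'(t) = 4(t - 4)(t - 3)(t - 2) vanishes at t ∈ {2, 3, 4}.
Local minima of P (where P''>0): P(-2)=24, P(1)=-57. Local minima of Q: Q(2)=-64, Q(4)=-64.
So the global minimum of phi is P(1) + Q(2) − 1 = -57 − 64 − 1 = -122, attained at (1, 2).

-122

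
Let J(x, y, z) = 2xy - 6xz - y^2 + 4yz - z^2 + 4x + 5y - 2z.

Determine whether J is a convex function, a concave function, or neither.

J is quadratic, so its Hessian is the constant matrix H = [[0, 2, -6], [2, -2, 4], [-6, 4, -2]].
Leading principal minors: 0, -4, -16.
Neither pattern holds ⇒ H is indefinite ⇒ neither convex nor concave.

neither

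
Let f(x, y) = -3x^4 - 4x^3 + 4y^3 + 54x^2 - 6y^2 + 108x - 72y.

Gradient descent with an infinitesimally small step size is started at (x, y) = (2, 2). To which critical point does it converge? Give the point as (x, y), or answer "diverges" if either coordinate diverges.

f is separable, so gradient descent decouples: x follows -∂f/∂x, y follows -∂f/∂y.
∂f/∂x = -12(x - 3)(x + 1)(x + 3); at x=2 this is 180, so x decreases.
∂f/∂y = 12(y - 3)(y + 2); at y=2 this is -48, so y increases.
x converges to its nearest critical value -1 (a local min of the x-part); y converges to 3. The iterate converges to (-1, 3).

(-1, 3)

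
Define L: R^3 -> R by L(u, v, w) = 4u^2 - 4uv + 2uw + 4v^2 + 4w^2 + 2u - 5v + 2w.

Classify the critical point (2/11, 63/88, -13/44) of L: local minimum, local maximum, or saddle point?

The Hessian is constant: H = [[8, -4, 2], [-4, 8, 0], [2, 0, 8]].
Leading principal minors: Δ₁ = 8, Δ₂ = 48, Δ₃ = 352.
All leading minors are positive, so H is positive definite: a local minimum.

local minimum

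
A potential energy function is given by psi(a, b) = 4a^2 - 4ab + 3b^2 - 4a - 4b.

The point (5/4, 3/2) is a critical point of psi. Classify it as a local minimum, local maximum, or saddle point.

The Hessian of psi is constant: H = [[8, -4], [-4, 6]].
det(H) = 8·6 − (-4)² = 32.
det(H) > 0 and tr(H) = 14 > 0, so H is positive definite and the point is a local minimum.

local minimum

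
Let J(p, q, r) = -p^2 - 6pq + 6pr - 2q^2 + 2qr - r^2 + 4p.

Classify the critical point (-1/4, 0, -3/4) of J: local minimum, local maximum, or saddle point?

The Hessian is constant: H = [[-2, -6, 6], [-6, -4, 2], [6, 2, -2]].
Leading principal minors: Δ₁ = -2, Δ₂ = -28, Δ₃ = 64.
The minors fit neither the all-positive nor the alternating-sign pattern, so H is indefinite: a saddle point.

saddle point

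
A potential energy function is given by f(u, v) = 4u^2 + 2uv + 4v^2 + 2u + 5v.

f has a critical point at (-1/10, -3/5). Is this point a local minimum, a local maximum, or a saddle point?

local minimum

The Hessian of f is constant: H = [[8, 2], [2, 8]].
det(H) = 8·8 − 2² = 60.
det(H) > 0 and tr(H) = 16 > 0, so H is positive definite and the point is a local minimum.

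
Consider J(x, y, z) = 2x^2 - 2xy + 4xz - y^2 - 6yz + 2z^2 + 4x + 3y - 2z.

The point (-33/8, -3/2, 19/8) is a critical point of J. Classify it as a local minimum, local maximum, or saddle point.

saddle point

The Hessian is constant: H = [[4, -2, 4], [-2, -2, -6], [4, -6, 4]].
Leading principal minors: Δ₁ = 4, Δ₂ = -12, Δ₃ = -64.
The minors fit neither the all-positive nor the alternating-sign pattern, so H is indefinite: a saddle point.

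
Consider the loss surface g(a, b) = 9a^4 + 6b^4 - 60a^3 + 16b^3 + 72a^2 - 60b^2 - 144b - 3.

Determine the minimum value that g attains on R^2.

-691

g(a,b) separates as P(a) + Q(b) − 3, so its minimum is min P + min Q − 3.
P'(a) = 36a(a - 4)(a - 1) vanishes at a ∈ {0, 1, 4}; Q'(b) = 24(b - 2)(b + 1)(b + 3) vanishes at b ∈ {-3, -1, 2}.
Local minima of P (where P''>0): P(0)=0, P(4)=-384. Local minima of Q: Q(-3)=-54, Q(2)=-304.
So the global minimum of g is P(4) + Q(2) − 3 = -384 − 304 − 3 = -691, attained at (4, 2).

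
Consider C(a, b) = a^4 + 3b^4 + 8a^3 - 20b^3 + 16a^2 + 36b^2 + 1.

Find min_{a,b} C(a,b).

1

C(a,b) separates as P(a) + Q(b) + 1, so its minimum is min P + min Q + 1.
P'(a) = 4a(a + 2)(a + 4) vanishes at a ∈ {-4, -2, 0}; Q'(b) = 12b(b - 3)(b - 2) vanishes at b ∈ {0, 2, 3}.
Local minima of P (where P''>0): P(-4)=0, P(0)=0. Local minima of Q: Q(0)=0, Q(3)=27.
So the global minimum of C is P(-4) + Q(0) + 1 = 0 + 0 + 1 = 1, attained at (-4, 0).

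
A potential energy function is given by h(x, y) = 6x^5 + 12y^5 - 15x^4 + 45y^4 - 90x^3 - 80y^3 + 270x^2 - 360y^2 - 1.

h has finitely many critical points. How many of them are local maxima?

h separates as a function of x plus a function of y, so ∇h=0 decouples.
∂h/∂x = 30x(x - 3)(x - 2)(x + 3) = 0 at x ∈ {-3, 0, 2, 3}; ∂h/∂y = 60y(y - 2)(y + 2)(y + 3) = 0 at y ∈ {-3, -2, 0, 2}.
The Hessian is diagonal: diag(h_xx, h_yy). Second derivatives: h_xx(-3)=-2700, h_xx(0)=540, h_xx(2)=-300, h_xx(3)=540; h_yy(-3)=-900, h_yy(-2)=480, h_yy(0)=-720, h_yy(2)=2400.
Local maxima occur where both diagonal entries negative: (-3, -3), (-3, 0), (2, -3), (2, 0). Count: 4.

4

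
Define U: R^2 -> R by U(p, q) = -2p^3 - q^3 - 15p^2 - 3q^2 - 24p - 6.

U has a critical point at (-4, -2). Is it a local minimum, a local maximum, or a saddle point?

local minimum

The mixed partial ∂²U/∂p∂q is 0, so the Hessian at any point is diag(U_pp, U_qq) = diag(-6(2p + 5), -6(q + 1)).
At (-4, -2): H = diag(18, 6).
Both eigenvalues are positive, so H is positive definite: a local minimum.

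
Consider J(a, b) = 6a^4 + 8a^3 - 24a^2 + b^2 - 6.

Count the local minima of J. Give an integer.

2

J separates as a function of a plus a function of b, so ∇J=0 decouples.
∂J/∂a = 24a(a - 1)(a + 2) = 0 at a ∈ {-2, 0, 1}; ∂J/∂b = 2b = 0 at b ∈ {0}.
The Hessian is diagonal: diag(J_aa, J_bb). Second derivatives: J_aa(-2)=144, J_aa(0)=-48, J_aa(1)=72; J_bb(0)=2.
Local minima occur where both diagonal entries positive: (-2, 0), (1, 0). Count: 2.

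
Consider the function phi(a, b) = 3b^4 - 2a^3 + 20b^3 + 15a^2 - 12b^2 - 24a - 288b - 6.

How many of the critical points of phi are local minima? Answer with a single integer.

2

phi separates as a function of a plus a function of b, so ∇phi=0 decouples.
∂phi/∂a = -6(a - 4)(a - 1) = 0 at a ∈ {1, 4}; ∂phi/∂b = 12(b - 2)(b + 3)(b + 4) = 0 at b ∈ {-4, -3, 2}.
The Hessian is diagonal: diag(phi_aa, phi_bb). Second derivatives: phi_aa(1)=18, phi_aa(4)=-18; phi_bb(-4)=72, phi_bb(-3)=-60, phi_bb(2)=360.
Local minima occur where both diagonal entries positive: (1, -4), (1, 2). Count: 2.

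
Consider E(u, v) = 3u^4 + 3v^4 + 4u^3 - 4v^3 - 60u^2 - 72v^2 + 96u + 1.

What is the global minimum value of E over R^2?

E(u,v) separates as P(u) + Q(v) + 1, so its minimum is min P + min Q + 1.
P'(u) = 12(u - 2)(u - 1)(u + 4) vanishes at u ∈ {-4, 1, 2}; Q'(v) = 12v(v - 4)(v + 3) vanishes at v ∈ {-3, 0, 4}.
Local minima of P (where P''>0): P(-4)=-832, P(2)=32. Local minima of Q: Q(-3)=-297, Q(4)=-640.
So the global minimum of E is P(-4) + Q(4) + 1 = -832 − 640 + 1 = -1471, attained at (-4, 4).

-1471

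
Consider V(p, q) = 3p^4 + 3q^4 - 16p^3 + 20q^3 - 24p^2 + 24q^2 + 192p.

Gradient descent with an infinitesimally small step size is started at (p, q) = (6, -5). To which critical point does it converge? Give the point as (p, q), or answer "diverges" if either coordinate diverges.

(4, -4)

V is separable, so gradient descent decouples: p follows -∂V/∂p, q follows -∂V/∂q.
∂V/∂p = 12(p - 4)(p - 2)(p + 2); at p=6 this is 768, so p decreases.
∂V/∂q = 12q(q + 1)(q + 4); at q=-5 this is -240, so q increases.
p converges to its nearest critical value 4 (a local min of the p-part); q converges to -4. The iterate converges to (4, -4).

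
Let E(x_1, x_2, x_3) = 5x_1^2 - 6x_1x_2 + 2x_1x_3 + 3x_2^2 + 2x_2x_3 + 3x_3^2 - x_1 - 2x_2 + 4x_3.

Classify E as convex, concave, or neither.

E is quadratic, so its Hessian is the constant matrix H = [[10, -6, 2], [-6, 6, 2], [2, 2, 6]].
Leading principal minors: 10, 24, 32.
All positive ⇒ H ≻ 0 ⇒ convex.

convex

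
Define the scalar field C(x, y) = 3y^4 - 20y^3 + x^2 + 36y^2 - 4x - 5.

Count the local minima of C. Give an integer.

C separates as a function of x plus a function of y, so ∇C=0 decouples.
∂C/∂x = 2(x - 2) = 0 at x ∈ {2}; ∂C/∂y = 12y(y - 3)(y - 2) = 0 at y ∈ {0, 2, 3}.
The Hessian is diagonal: diag(C_xx, C_yy). Second derivatives: C_xx(2)=2; C_yy(0)=72, C_yy(2)=-24, C_yy(3)=36.
Local minima occur where both diagonal entries positive: (2, 0), (2, 3). Count: 2.

2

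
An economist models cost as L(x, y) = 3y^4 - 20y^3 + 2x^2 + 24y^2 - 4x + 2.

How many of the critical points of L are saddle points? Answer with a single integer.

L separates as a function of x plus a function of y, so ∇L=0 decouples.
∂L/∂x = 4(x - 1) = 0 at x ∈ {1}; ∂L/∂y = 12y(y - 4)(y - 1) = 0 at y ∈ {0, 1, 4}.
The Hessian is diagonal: diag(L_xx, L_yy). Second derivatives: L_xx(1)=4; L_yy(0)=48, L_yy(1)=-36, L_yy(4)=144.
Saddle points occur where the two diagonal entries have opposite signs: (1, 1). Count: 1.

1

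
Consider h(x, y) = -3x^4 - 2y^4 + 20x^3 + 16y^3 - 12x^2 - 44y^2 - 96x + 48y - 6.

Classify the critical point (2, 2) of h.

local minimum

The mixed partial ∂²h/∂x∂y is 0, so the Hessian at any point is diag(h_xx, h_yy) = diag(12(-3x^2 + 10x - 2), 8(-3y^2 + 12y - 11)).
At (2, 2): H = diag(72, 8).
Both eigenvalues are positive, so H is positive definite: a local minimum.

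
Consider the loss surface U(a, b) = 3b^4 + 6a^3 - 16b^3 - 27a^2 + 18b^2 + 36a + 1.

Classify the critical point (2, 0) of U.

local minimum

The mixed partial ∂²U/∂a∂b is 0, so the Hessian at any point is diag(U_aa, U_bb) = diag(18(2a - 3), 12(3b^2 - 8b + 3)).
At (2, 0): H = diag(18, 36).
Both eigenvalues are positive, so H is positive definite: a local minimum.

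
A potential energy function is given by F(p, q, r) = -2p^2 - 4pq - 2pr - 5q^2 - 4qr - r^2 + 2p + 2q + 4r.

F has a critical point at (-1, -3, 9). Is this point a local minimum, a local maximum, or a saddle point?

local maximum

The Hessian is constant: H = [[-4, -4, -2], [-4, -10, -4], [-2, -4, -2]].
Leading principal minors: Δ₁ = -4, Δ₂ = 24, Δ₃ = -8.
The minors alternate sign starting negative (−, +, −), so H is negative definite: a local maximum.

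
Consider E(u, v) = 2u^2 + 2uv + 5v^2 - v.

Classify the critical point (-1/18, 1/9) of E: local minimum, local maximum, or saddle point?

The Hessian of E is constant: H = [[4, 2], [2, 10]].
det(H) = 4·10 − 2² = 36.
det(H) > 0 and tr(H) = 14 > 0, so H is positive definite and the point is a local minimum.

local minimum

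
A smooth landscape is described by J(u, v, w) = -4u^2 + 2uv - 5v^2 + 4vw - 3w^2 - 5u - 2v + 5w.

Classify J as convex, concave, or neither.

J is quadratic, so its Hessian is the constant matrix H = [[-8, 2, 0], [2, -10, 4], [0, 4, -6]].
Leading principal minors: -8, 76, -328.
Signs alternate −, +, − ⇒ H ≺ 0 ⇒ concave.

concave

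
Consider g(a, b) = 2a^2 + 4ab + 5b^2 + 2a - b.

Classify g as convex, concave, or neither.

convex

g is quadratic, so its Hessian is the constant matrix H = [[4, 4], [4, 10]].
det(H) = 24, tr(H) = 14.
det(H) > 0 and tr(H) > 0, so H is positive definite everywhere: convex.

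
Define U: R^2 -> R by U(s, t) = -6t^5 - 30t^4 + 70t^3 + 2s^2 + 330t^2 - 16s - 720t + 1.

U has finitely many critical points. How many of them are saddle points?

U separates as a function of s plus a function of t, so ∇U=0 decouples.
∂U/∂s = 4(s - 4) = 0 at s ∈ {4}; ∂U/∂t = -30(t - 2)(t - 1)(t + 3)(t + 4) = 0 at t ∈ {-4, -3, 1, 2}.
The Hessian is diagonal: diag(U_ss, U_tt). Second derivatives: U_ss(4)=4; U_tt(-4)=900, U_tt(-3)=-600, U_tt(1)=600, U_tt(2)=-900.
Saddle points occur where the two diagonal entries have opposite signs: (4, -3), (4, 2). Count: 2.

2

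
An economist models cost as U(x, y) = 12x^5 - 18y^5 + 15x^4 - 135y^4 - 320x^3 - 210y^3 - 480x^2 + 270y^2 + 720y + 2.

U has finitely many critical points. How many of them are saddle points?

U separates as a function of x plus a function of y, so ∇U=0 decouples.
∂U/∂x = 60x(x - 4)(x + 1)(x + 4) = 0 at x ∈ {-4, -1, 0, 4}; ∂U/∂y = -90(y - 1)(y + 1)(y + 2)(y + 4) = 0 at y ∈ {-4, -2, -1, 1}.
The Hessian is diagonal: diag(U_xx, U_yy). Second derivatives: U_xx(-4)=-5760, U_xx(-1)=900, U_xx(0)=-960, U_xx(4)=9600; U_yy(-4)=2700, U_yy(-2)=-540, U_yy(-1)=540, U_yy(1)=-2700.
Saddle points occur where the two diagonal entries have opposite signs: (-4, -4), (-4, -1), (-1, -2), (-1, 1), (0, -4), (0, -1), (4, -2), (4, 1). Count: 8.

8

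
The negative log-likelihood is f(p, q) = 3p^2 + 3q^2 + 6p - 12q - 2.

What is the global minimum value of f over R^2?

f(p,q) separates as A(p) + B(q) − 2, so its minimum is min A + min B − 2.
A'(p) = 6p + 6 vanishes at p ∈ {-1}; B'(q) = 6q - 12 vanishes at q ∈ {2}.
Local minima of A (where A''>0): A(-1)=-3. Local minima of B: B(2)=-12.
So the global minimum of f is A(-1) + B(2) − 2 = -3 − 12 − 2 = -17, attained at (-1, 2).

-17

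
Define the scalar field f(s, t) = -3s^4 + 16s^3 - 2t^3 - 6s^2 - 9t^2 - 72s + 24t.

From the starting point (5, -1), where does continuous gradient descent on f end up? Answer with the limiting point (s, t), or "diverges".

f is separable, so gradient descent decouples: s follows -∂f/∂s, t follows -∂f/∂t.
∂f/∂s = -12(s - 3)(s - 2)(s + 1); at s=5 this is -432, so s increases.
∂f/∂t = -6(t - 1)(t + 4); at t=-1 this is 36, so t decreases.
The s-coordinate has no critical point in that direction and runs off to infinity.

diverges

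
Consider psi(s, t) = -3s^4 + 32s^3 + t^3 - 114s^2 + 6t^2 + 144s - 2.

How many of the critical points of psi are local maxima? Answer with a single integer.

2

psi separates as a function of s plus a function of t, so ∇psi=0 decouples.
∂psi/∂s = -12(s - 4)(s - 3)(s - 1) = 0 at s ∈ {1, 3, 4}; ∂psi/∂t = 3t(t + 4) = 0 at t ∈ {-4, 0}.
The Hessian is diagonal: diag(psi_ss, psi_tt). Second derivatives: psi_ss(1)=-72, psi_ss(3)=24, psi_ss(4)=-36; psi_tt(-4)=-12, psi_tt(0)=12.
Local maxima occur where both diagonal entries negative: (1, -4), (4, -4). Count: 2.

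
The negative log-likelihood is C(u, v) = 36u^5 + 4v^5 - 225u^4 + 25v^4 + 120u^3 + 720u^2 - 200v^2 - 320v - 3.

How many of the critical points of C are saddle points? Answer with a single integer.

8

C separates as a function of u plus a function of v, so ∇C=0 decouples.
∂C/∂u = 180u(u - 4)(u - 2)(u + 1) = 0 at u ∈ {-1, 0, 2, 4}; ∂C/∂v = 20(v - 2)(v + 1)(v + 2)(v + 4) = 0 at v ∈ {-4, -2, -1, 2}.
The Hessian is diagonal: diag(C_uu, C_vv). Second derivatives: C_uu(-1)=-2700, C_uu(0)=1440, C_uu(2)=-2160, C_uu(4)=7200; C_vv(-4)=-720, C_vv(-2)=160, C_vv(-1)=-180, C_vv(2)=1440.
Saddle points occur where the two diagonal entries have opposite signs: (-1, -2), (-1, 2), (0, -4), (0, -1), (2, -2), (2, 2), (4, -4), (4, -1). Count: 8.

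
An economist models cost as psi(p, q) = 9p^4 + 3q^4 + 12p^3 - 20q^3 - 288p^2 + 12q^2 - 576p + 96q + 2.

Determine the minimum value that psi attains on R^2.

psi(p,q) separates as A(p) + B(q) + 2, so its minimum is min A + min B + 2.
A'(p) = 36(p - 4)(p + 1)(p + 4) vanishes at p ∈ {-4, -1, 4}; B'(q) = 12(q - 4)(q - 2)(q + 1) vanishes at q ∈ {-1, 2, 4}.
Local minima of A (where A''>0): A(-4)=-768, A(4)=-3840. Local minima of B: B(-1)=-61, B(4)=64.
So the global minimum of psi is A(4) + B(-1) + 2 = -3840 − 61 + 2 = -3899, attained at (4, -1).

-3899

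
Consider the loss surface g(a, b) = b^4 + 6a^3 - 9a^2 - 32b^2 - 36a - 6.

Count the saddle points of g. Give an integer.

3

g separates as a function of a plus a function of b, so ∇g=0 decouples.
∂g/∂a = 18(a - 2)(a + 1) = 0 at a ∈ {-1, 2}; ∂g/∂b = 4b(b - 4)(b + 4) = 0 at b ∈ {-4, 0, 4}.
The Hessian is diagonal: diag(g_aa, g_bb). Second derivatives: g_aa(-1)=-54, g_aa(2)=54; g_bb(-4)=128, g_bb(0)=-64, g_bb(4)=128.
Saddle points occur where the two diagonal entries have opposite signs: (-1, -4), (-1, 4), (2, 0). Count: 3.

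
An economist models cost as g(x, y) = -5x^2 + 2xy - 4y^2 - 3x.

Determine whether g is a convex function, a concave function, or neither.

g is quadratic, so its Hessian is the constant matrix H = [[-10, 2], [2, -8]].
det(H) = 76, tr(H) = -18.
det(H) > 0 and tr(H) < 0, so H is negative definite everywhere: concave.

concave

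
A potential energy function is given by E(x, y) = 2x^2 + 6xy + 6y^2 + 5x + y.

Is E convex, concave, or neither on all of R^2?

convex

E is quadratic, so its Hessian is the constant matrix H = [[4, 6], [6, 12]].
det(H) = 12, tr(H) = 16.
det(H) > 0 and tr(H) > 0, so H is positive definite everywhere: convex.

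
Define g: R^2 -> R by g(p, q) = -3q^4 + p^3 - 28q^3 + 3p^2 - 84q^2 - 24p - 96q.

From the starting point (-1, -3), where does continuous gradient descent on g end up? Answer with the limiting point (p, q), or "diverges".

(2, -2)

g is separable, so gradient descent decouples: p follows -∂g/∂p, q follows -∂g/∂q.
∂g/∂p = 3(p - 2)(p + 4); at p=-1 this is -27, so p increases.
∂g/∂q = -12(q + 1)(q + 2)(q + 4); at q=-3 this is -24, so q increases.
p converges to its nearest critical value 2 (a local min of the p-part); q converges to -2. The iterate converges to (2, -2).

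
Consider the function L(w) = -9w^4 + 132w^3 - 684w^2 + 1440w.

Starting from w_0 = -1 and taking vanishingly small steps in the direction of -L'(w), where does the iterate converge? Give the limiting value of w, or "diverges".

diverges

L'(w) = -36(w - 5)(w - 4)(w - 2), so L'(-1) = 3240.
Gradient descent moves in the -L' direction, i.e. w is decreasing.
There is no critical point below w=-1, and L' keeps the same sign, so the iterate runs off to −∞.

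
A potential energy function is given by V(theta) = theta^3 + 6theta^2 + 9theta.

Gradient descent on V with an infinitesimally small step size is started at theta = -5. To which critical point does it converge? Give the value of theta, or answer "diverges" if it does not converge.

V'(theta) = 3(theta + 1)(theta + 3), so V'(-5) = 24.
Gradient descent moves in the -V' direction, i.e. theta is decreasing.
There is no critical point below theta=-5, and V' keeps the same sign, so the iterate runs off to −∞.

diverges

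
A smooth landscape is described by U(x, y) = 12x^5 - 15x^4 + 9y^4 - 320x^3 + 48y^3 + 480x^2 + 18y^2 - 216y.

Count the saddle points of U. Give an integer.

U separates as a function of x plus a function of y, so ∇U=0 decouples.
∂U/∂x = 60x(x - 4)(x - 1)(x + 4) = 0 at x ∈ {-4, 0, 1, 4}; ∂U/∂y = 36(y - 1)(y + 2)(y + 3) = 0 at y ∈ {-3, -2, 1}.
The Hessian is diagonal: diag(U_xx, U_yy). Second derivatives: U_xx(-4)=-9600, U_xx(0)=960, U_xx(1)=-900, U_xx(4)=5760; U_yy(-3)=144, U_yy(-2)=-108, U_yy(1)=432.
Saddle points occur where the two diagonal entries have opposite signs: (-4, -3), (-4, 1), (0, -2), (1, -3), (1, 1), (4, -2). Count: 6.

6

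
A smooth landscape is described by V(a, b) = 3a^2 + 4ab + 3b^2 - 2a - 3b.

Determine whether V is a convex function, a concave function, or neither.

convex

V is quadratic, so its Hessian is the constant matrix H = [[6, 4], [4, 6]].
det(H) = 20, tr(H) = 12.
det(H) > 0 and tr(H) > 0, so H is positive definite everywhere: convex.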